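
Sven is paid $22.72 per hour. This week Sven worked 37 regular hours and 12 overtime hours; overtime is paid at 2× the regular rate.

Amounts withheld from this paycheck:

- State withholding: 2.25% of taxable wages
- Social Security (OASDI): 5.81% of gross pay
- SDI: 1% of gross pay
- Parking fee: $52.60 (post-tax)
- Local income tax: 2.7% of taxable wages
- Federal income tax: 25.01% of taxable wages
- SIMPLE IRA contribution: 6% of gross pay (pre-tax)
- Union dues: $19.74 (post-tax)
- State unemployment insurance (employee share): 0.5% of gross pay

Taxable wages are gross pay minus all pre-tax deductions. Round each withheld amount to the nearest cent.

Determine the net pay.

Regular pay: 37 × $22.72 = $840.64
Overtime pay: 12 × $22.72 × 2 = $545.28
Gross pay = $840.64 + $545.28 = $1,385.92
SIMPLE IRA contribution: $1,385.92 × 0.06 = $83.16
Taxable wages = $1,385.92 − $83.16 = $1,302.76
Federal income tax: $1,302.76 × 0.2501 = $325.82
Local income tax: $1,302.76 × 0.027 = $35.17
State withholding: $1,302.76 × 0.0225 = $29.31
SDI: $1,385.92 × 0.01 = $13.86
Social Security (OASDI): $1,385.92 × 0.0581 = $80.52
State unemployment insurance (employee share): $1,385.92 × 0.005 = $6.93
Union dues: $19.74
Parking fee: $52.60
Total deductions = $83.16 + $325.82 + $35.17 + $29.31 + $13.86 + $80.52 + $6.93 + $19.74 + $52.60 = $647.11
Net pay = $1,385.92 − $647.11 = $738.81

$738.81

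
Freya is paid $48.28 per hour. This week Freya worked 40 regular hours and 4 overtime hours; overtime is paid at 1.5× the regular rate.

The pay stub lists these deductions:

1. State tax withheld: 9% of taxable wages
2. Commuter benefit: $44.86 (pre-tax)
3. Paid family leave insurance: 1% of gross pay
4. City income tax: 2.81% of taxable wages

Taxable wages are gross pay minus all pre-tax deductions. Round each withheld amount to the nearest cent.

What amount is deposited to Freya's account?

Regular pay: 40 × $48.28 = $1,931.20
Overtime pay: 4 × $48.28 × 1.5 = $289.68
Gross pay = $1,931.20 + $289.68 = $2,220.88
Commuter benefit: $44.86
Taxable wages = $2,220.88 − $44.86 = $2,176.02
City income tax: $2,176.02 × 0.0281 = $61.15
State tax withheld: $2,176.02 × 0.09 = $195.84
Paid family leave insurance: $2,220.88 × 0.01 = $22.21
Total deductions = $44.86 + $61.15 + $195.84 + $22.21 = $324.06
Net pay = $2,220.88 − $324.06 = $1,896.82

$1,896.82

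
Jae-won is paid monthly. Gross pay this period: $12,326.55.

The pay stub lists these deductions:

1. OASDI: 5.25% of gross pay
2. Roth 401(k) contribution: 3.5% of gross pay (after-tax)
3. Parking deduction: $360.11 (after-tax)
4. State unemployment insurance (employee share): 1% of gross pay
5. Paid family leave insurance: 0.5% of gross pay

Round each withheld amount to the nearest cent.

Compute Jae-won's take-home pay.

$10,702.97

OASDI: $12,326.55 × 0.0525 = $647.14
State unemployment insurance (employee share): $12,326.55 × 0.01 = $123.27
Paid family leave insurance: $12,326.55 × 0.005 = $61.63
Roth 401(k) contribution: $12,326.55 × 0.035 = $431.43
Parking deduction: $360.11
Total deductions = $647.14 + $123.27 + $61.63 + $431.43 + $360.11 = $1,623.58
Net pay = $12,326.55 − $1,623.58 = $10,702.97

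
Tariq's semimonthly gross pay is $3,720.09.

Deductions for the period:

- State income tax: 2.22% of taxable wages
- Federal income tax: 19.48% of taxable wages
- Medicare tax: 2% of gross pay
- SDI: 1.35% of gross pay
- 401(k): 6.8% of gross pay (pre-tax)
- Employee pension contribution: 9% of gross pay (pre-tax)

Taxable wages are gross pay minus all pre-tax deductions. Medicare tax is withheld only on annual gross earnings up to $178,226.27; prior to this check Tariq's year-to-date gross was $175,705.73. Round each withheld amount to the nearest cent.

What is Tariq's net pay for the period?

Employee pension contribution: $3,720.09 × 0.09 = $334.81
401(k): $3,720.09 × 0.068 = $252.97
Pre-tax total = $334.81 + $252.97 = $587.78
Taxable wages = $3,720.09 − $587.78 = $3,132.31
State income tax: $3,132.31 × 0.0222 = $69.54
Federal income tax: $3,132.31 × 0.1948 = $610.17
Medicare tax: only $178,226.27 − $175,705.73 = $2,520.54 of this check is subject → $2,520.54 × 0.02 = $50.41
SDI: $3,720.09 × 0.0135 = $50.22
Total deductions = $334.81 + $252.97 + $69.54 + $610.17 + $50.41 + $50.22 = $1,368.12
Net pay = $3,720.09 − $1,368.12 = $2,351.97

$2,351.97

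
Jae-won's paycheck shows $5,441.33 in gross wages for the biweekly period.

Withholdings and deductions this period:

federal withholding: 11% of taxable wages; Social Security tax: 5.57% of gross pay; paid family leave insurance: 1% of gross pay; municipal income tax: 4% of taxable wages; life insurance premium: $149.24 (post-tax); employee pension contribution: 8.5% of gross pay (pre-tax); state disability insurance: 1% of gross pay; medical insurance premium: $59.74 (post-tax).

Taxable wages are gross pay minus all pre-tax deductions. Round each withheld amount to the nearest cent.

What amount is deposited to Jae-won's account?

$3,611.12

Employee pension contribution: $5,441.33 × 0.085 = $462.51
Taxable wages = $5,441.33 − $462.51 = $4,978.82
Federal withholding: $4,978.82 × 0.11 = $547.67
Municipal income tax: $4,978.82 × 0.04 = $199.15
State disability insurance: $5,441.33 × 0.01 = $54.41
Paid family leave insurance: $5,441.33 × 0.01 = $54.41
Social Security tax: $5,441.33 × 0.0557 = $303.08
Medical insurance premium: $59.74
Life insurance premium: $149.24
Total deductions = $462.51 + $547.67 + $199.15 + $54.41 + $54.41 + $303.08 + $59.74 + $149.24 = $1,830.21
Net pay = $5,441.33 − $1,830.21 = $3,611.12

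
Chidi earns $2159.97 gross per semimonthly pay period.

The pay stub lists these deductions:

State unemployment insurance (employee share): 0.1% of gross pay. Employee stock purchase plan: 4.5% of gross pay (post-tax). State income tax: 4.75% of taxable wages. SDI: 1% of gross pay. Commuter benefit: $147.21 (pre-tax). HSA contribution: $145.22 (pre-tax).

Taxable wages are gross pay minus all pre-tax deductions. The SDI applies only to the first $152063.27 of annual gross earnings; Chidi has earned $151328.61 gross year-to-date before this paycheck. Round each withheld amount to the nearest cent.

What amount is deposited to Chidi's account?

HSA contribution: $145.22
Commuter benefit: $147.21
Pre-tax total = $145.22 + $147.21 = $292.43
Taxable wages = $2159.97 − $292.43 = $1867.54
State income tax: $1867.54 × 0.0475 = $88.71
State unemployment insurance (employee share): $2159.97 × 0.001 = $2.16
SDI: only $152063.27 − $151328.61 = $734.66 of this check is subject → $734.66 × 0.01 = $7.35
Employee stock purchase plan: $2159.97 × 0.045 = $97.20
Total deductions = $145.22 + $147.21 + $88.71 + $2.16 + $7.35 + $97.20 = $487.85
Net pay = $2159.97 − $487.85 = $1672.12

$1672.12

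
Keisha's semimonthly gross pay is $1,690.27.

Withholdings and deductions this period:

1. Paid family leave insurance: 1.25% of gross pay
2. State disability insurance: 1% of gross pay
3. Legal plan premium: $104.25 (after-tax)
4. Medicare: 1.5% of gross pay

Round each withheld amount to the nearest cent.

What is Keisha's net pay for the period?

$1,522.64

Paid family leave insurance: $1,690.27 × 0.0125 = $21.13
State disability insurance: $1,690.27 × 0.01 = $16.90
Medicare: $1,690.27 × 0.015 = $25.35
Legal plan premium: $104.25
Total deductions = $21.13 + $16.90 + $25.35 + $104.25 = $167.63
Net pay = $1,690.27 − $167.63 = $1,522.64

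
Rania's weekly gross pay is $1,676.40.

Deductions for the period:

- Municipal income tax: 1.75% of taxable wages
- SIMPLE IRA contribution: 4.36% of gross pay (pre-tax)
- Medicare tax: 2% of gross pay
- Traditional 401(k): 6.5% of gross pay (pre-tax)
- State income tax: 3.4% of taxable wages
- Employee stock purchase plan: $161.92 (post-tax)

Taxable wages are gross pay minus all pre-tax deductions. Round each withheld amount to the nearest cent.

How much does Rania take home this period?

$1,221.93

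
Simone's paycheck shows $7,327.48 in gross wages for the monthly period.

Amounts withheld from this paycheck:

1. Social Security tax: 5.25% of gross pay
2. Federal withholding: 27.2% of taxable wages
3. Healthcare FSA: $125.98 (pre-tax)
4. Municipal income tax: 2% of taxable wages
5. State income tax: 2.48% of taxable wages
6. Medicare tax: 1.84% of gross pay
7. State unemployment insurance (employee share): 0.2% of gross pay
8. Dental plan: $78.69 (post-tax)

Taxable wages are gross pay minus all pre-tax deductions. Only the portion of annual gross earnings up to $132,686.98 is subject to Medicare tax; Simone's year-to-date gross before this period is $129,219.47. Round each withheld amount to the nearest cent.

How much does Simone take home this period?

Healthcare FSA: $125.98
Taxable wages = $7,327.48 − $125.98 = $7,201.50
Municipal income tax: $7,201.50 × 0.02 = $144.03
Federal withholding: $7,201.50 × 0.272 = $1,958.81
State income tax: $7,201.50 × 0.0248 = $178.60
Medicare tax: only $132,686.98 − $129,219.47 = $3,467.51 of this check is subject → $3,467.51 × 0.0184 = $63.80
State unemployment insurance (employee share): $7,327.48 × 0.002 = $14.65
Social Security tax: $7,327.48 × 0.0525 = $384.69
Dental plan: $78.69
Total deductions = $125.98 + $144.03 + $1,958.81 + $178.60 + $63.80 + $14.65 + $384.69 + $78.69 = $2,949.25
Net pay = $7,327.48 − $2,949.25 = $4,378.23

$4,378.23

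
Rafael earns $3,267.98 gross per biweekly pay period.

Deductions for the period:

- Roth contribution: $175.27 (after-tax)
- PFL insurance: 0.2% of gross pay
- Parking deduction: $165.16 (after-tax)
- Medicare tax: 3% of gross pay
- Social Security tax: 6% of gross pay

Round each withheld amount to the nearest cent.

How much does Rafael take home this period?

Social Security tax: $3,267.98 × 0.06 = $196.08
PFL insurance: $3,267.98 × 0.002 = $6.54
Medicare tax: $3,267.98 × 0.03 = $98.04
Parking deduction: $165.16
Roth contribution: $175.27
Total deductions = $196.08 + $6.54 + $98.04 + $165.16 + $175.27 = $641.09
Net pay = $3,267.98 − $641.09 = $2,626.89

$2,626.89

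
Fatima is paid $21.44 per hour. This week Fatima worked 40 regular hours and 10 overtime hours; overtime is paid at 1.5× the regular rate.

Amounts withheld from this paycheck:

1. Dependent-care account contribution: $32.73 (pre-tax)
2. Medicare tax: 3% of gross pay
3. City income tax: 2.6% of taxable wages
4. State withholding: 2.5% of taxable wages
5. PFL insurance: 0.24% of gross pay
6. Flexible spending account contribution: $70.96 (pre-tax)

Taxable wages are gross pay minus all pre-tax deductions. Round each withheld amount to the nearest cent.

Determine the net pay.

$982.45

Regular pay: 40 × $21.44 = $857.60
Overtime pay: 10 × $21.44 × 1.5 = $321.60
Gross pay = $857.60 + $321.60 = $1,179.20
Dependent-care account contribution: $32.73
Flexible spending account contribution: $70.96
Pre-tax total = $32.73 + $70.96 = $103.69
Taxable wages = $1,179.20 − $103.69 = $1,075.51
City income tax: $1,075.51 × 0.026 = $27.96
State withholding: $1,075.51 × 0.025 = $26.89
Medicare tax: $1,179.20 × 0.03 = $35.38
PFL insurance: $1,179.20 × 0.0024 = $2.83
Total deductions = $32.73 + $70.96 + $27.96 + $26.89 + $35.38 + $2.83 = $196.75
Net pay = $1,179.20 − $196.75 = $982.45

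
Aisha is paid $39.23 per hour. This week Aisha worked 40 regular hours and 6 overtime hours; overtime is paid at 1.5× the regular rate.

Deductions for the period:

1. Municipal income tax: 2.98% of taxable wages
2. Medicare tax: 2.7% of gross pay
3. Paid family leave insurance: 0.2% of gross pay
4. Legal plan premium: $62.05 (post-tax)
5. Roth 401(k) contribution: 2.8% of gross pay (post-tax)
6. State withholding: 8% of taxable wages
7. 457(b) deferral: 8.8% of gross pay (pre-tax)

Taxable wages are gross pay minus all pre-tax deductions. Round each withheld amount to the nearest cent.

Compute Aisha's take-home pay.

Regular pay: 40 × $39.23 = $1569.20
Overtime pay: 6 × $39.23 × 1.5 = $353.07
Gross pay = $1569.20 + $353.07 = $1922.27
457(b) deferral: $1922.27 × 0.088 = $169.16
Taxable wages = $1922.27 − $169.16 = $1753.11
State withholding: $1753.11 × 0.08 = $140.25
Municipal income tax: $1753.11 × 0.0298 = $52.24
Paid family leave insurance: $1922.27 × 0.002 = $3.84
Medicare tax: $1922.27 × 0.027 = $51.90
Legal plan premium: $62.05
Roth 401(k) contribution: $1922.27 × 0.028 = $53.82
Total deductions = $169.16 + $140.25 + $52.24 + $3.84 + $51.90 + $62.05 + $53.82 = $533.26
Net pay = $1922.27 − $533.26 = $1389.01

$1389.01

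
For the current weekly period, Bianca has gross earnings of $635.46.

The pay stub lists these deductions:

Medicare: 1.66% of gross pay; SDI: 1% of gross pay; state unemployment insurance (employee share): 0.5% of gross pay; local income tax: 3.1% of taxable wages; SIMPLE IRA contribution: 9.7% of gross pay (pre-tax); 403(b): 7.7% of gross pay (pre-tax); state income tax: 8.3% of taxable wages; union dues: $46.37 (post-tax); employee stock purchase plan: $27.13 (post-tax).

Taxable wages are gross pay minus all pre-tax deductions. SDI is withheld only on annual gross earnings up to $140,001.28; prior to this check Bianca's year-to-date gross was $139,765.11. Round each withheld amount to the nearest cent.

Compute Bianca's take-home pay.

403(b): $635.46 × 0.077 = $48.93
SIMPLE IRA contribution: $635.46 × 0.097 = $61.64
Pre-tax total = $48.93 + $61.64 = $110.57
Taxable wages = $635.46 − $110.57 = $524.89
Local income tax: $524.89 × 0.031 = $16.27
State income tax: $524.89 × 0.083 = $43.57
SDI: only $140,001.28 − $139,765.11 = $236.17 of this check is subject → $236.17 × 0.01 = $2.36
Medicare: $635.46 × 0.0166 = $10.55
State unemployment insurance (employee share): $635.46 × 0.005 = $3.18
Employee stock purchase plan: $27.13
Union dues: $46.37
Total deductions = $48.93 + $61.64 + $16.27 + $43.57 + $2.36 + $10.55 + $3.18 + $27.13 + $46.37 = $260.00
Net pay = $635.46 − $260.00 = $375.46

$375.46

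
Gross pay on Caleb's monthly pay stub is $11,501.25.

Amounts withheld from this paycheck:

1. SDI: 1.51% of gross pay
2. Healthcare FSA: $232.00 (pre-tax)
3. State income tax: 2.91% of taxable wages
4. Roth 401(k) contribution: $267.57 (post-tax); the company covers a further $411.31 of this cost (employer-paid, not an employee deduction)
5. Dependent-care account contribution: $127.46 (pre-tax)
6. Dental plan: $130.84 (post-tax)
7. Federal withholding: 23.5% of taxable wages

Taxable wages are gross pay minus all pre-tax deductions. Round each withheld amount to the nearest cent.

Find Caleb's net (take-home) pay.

Healthcare FSA: $232.00
Dependent-care account contribution: $127.46
Pre-tax total = $232.00 + $127.46 = $359.46
Taxable wages = $11,501.25 − $359.46 = $11,141.79
State income tax: $11,141.79 × 0.0291 = $324.23
Federal withholding: $11,141.79 × 0.235 = $2,618.32
SDI: $11,501.25 × 0.0151 = $173.67
Dental plan: $130.84
Roth 401(k) contribution: $267.57
(Employer's $411.31 toward Roth 401(k) contribution is not withheld from the employee.)
Total deductions = $232.00 + $127.46 + $324.23 + $2,618.32 + $173.67 + $130.84 + $267.57 = $3,874.09
Net pay = $11,501.25 − $3,874.09 = $7,627.16

$7,627.16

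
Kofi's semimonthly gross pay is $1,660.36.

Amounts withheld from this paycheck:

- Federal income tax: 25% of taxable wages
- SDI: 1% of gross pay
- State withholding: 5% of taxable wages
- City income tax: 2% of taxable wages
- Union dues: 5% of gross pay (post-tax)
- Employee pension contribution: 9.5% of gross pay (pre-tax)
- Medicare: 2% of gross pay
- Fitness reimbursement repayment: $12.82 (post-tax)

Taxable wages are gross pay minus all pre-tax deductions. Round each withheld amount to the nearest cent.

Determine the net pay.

$876.14

Employee pension contribution: $1,660.36 × 0.095 = $157.73
Taxable wages = $1,660.36 − $157.73 = $1,502.63
State withholding: $1,502.63 × 0.05 = $75.13
City income tax: $1,502.63 × 0.02 = $30.05
Federal income tax: $1,502.63 × 0.25 = $375.66
SDI: $1,660.36 × 0.01 = $16.60
Medicare: $1,660.36 × 0.02 = $33.21
Fitness reimbursement repayment: $12.82
Union dues: $1,660.36 × 0.05 = $83.02
Total deductions = $157.73 + $75.13 + $30.05 + $375.66 + $16.60 + $33.21 + $12.82 + $83.02 = $784.22
Net pay = $1,660.36 − $784.22 = $876.14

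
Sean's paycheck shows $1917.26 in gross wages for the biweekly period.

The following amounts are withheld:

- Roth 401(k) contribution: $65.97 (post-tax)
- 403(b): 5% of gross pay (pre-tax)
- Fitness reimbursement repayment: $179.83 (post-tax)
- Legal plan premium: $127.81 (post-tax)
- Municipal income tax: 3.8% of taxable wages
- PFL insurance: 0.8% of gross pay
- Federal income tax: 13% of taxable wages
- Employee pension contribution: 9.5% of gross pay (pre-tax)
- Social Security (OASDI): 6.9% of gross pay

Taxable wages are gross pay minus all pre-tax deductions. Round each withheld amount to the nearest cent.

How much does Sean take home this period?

$842.63

403(b): $1917.26 × 0.05 = $95.86
Employee pension contribution: $1917.26 × 0.095 = $182.14
Pre-tax total = $95.86 + $182.14 = $278.00
Taxable wages = $1917.26 − $278.00 = $1639.26
Federal income tax: $1639.26 × 0.13 = $213.10
Municipal income tax: $1639.26 × 0.038 = $62.29
PFL insurance: $1917.26 × 0.008 = $15.34
Social Security (OASDI): $1917.26 × 0.069 = $132.29
Roth 401(k) contribution: $65.97
Legal plan premium: $127.81
Fitness reimbursement repayment: $179.83
Total deductions = $95.86 + $182.14 + $213.10 + $62.29 + $15.34 + $132.29 + $65.97 + $127.81 + $179.83 = $1074.63
Net pay = $1917.26 − $1074.63 = $842.63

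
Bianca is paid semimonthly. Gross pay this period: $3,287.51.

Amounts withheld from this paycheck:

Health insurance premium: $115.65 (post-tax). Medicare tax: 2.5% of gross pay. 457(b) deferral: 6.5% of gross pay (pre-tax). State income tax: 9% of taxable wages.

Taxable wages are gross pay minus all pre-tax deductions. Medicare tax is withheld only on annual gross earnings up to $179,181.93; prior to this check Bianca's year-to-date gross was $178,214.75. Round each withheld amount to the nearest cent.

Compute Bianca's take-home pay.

457(b) deferral: $3,287.51 × 0.065 = $213.69
Taxable wages = $3,287.51 − $213.69 = $3,073.82
State income tax: $3,073.82 × 0.09 = $276.64
Medicare tax: only $179,181.93 − $178,214.75 = $967.18 of this check is subject → $967.18 × 0.025 = $24.18
Health insurance premium: $115.65
Total deductions = $213.69 + $276.64 + $24.18 + $115.65 = $630.16
Net pay = $3,287.51 − $630.16 = $2,657.35

$2,657.35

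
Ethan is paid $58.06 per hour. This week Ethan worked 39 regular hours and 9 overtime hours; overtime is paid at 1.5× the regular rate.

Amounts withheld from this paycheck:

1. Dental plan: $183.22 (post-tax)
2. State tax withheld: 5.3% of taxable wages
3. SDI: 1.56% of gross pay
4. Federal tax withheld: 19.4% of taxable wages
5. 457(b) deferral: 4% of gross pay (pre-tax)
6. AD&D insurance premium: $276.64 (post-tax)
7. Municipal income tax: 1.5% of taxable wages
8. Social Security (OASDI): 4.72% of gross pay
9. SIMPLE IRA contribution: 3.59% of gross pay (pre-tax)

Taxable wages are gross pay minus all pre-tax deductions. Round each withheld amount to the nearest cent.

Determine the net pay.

$1,427.51

Regular pay: 39 × $58.06 = $2,264.34
Overtime pay: 9 × $58.06 × 1.5 = $783.81
Gross pay = $2,264.34 + $783.81 = $3,048.15
457(b) deferral: $3,048.15 × 0.04 = $121.93
SIMPLE IRA contribution: $3,048.15 × 0.0359 = $109.43
Pre-tax total = $121.93 + $109.43 = $231.36
Taxable wages = $3,048.15 − $231.36 = $2,816.79
State tax withheld: $2,816.79 × 0.053 = $149.29
Municipal income tax: $2,816.79 × 0.015 = $42.25
Federal tax withheld: $2,816.79 × 0.194 = $546.46
SDI: $3,048.15 × 0.0156 = $47.55
Social Security (OASDI): $3,048.15 × 0.0472 = $143.87
Dental plan: $183.22
AD&D insurance premium: $276.64
Total deductions = $121.93 + $109.43 + $149.29 + $42.25 + $546.46 + $47.55 + $143.87 + $183.22 + $276.64 = $1,620.64
Net pay = $3,048.15 − $1,620.64 = $1,427.51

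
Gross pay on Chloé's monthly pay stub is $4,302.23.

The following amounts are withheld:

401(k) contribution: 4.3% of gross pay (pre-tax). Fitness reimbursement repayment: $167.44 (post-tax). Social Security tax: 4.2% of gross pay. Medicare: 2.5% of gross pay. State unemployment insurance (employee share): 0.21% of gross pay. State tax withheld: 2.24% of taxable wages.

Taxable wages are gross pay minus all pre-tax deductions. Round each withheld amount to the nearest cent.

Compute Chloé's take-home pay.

401(k) contribution: $4,302.23 × 0.043 = $185.00
Taxable wages = $4,302.23 − $185.00 = $4,117.23
State tax withheld: $4,117.23 × 0.0224 = $92.23
Medicare: $4,302.23 × 0.025 = $107.56
State unemployment insurance (employee share): $4,302.23 × 0.0021 = $9.03
Social Security tax: $4,302.23 × 0.042 = $180.69
Fitness reimbursement repayment: $167.44
Total deductions = $185.00 + $92.23 + $107.56 + $9.03 + $180.69 + $167.44 = $741.95
Net pay = $4,302.23 − $741.95 = $3,560.28

$3,560.28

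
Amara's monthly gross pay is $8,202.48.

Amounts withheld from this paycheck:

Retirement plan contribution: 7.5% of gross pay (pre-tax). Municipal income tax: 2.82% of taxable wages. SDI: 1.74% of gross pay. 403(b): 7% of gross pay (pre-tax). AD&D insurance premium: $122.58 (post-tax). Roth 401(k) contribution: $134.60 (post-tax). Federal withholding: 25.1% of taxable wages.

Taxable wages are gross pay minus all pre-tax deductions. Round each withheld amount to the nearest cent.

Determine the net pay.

Retirement plan contribution: $8,202.48 × 0.075 = $615.19
403(b): $8,202.48 × 0.07 = $574.17
Pre-tax total = $615.19 + $574.17 = $1,189.36
Taxable wages = $8,202.48 − $1,189.36 = $7,013.12
Federal withholding: $7,013.12 × 0.251 = $1,760.29
Municipal income tax: $7,013.12 × 0.0282 = $197.77
SDI: $8,202.48 × 0.0174 = $142.72
Roth 401(k) contribution: $134.60
AD&D insurance premium: $122.58
Total deductions = $615.19 + $574.17 + $1,760.29 + $197.77 + $142.72 + $134.60 + $122.58 = $3,547.32
Net pay = $8,202.48 − $3,547.32 = $4,655.16

$4,655.16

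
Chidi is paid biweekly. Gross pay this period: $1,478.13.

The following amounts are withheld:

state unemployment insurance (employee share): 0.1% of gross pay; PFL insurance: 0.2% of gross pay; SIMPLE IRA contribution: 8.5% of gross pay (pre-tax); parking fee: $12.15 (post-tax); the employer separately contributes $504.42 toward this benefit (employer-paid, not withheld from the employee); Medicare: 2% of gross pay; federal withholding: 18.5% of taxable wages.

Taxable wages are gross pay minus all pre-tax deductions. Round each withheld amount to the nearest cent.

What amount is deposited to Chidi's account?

$1,056.13

SIMPLE IRA contribution: $1,478.13 × 0.085 = $125.64
Taxable wages = $1,478.13 − $125.64 = $1,352.49
Federal withholding: $1,352.49 × 0.185 = $250.21
Medicare: $1,478.13 × 0.02 = $29.56
State unemployment insurance (employee share): $1,478.13 × 0.001 = $1.48
PFL insurance: $1,478.13 × 0.002 = $2.96
Parking fee: $12.15
(Employer's $504.42 toward parking fee is not withheld from the employee.)
Total deductions = $125.64 + $250.21 + $29.56 + $1.48 + $2.96 + $12.15 = $422.00
Net pay = $1,478.13 − $422.00 = $1,056.13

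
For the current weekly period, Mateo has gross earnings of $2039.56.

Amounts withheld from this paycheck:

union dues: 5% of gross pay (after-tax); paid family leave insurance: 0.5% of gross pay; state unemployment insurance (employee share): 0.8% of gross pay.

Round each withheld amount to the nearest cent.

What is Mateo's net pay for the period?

$1911.06

State unemployment insurance (employee share): $2039.56 × 0.008 = $16.32
Paid family leave insurance: $2039.56 × 0.005 = $10.20
Union dues: $2039.56 × 0.05 = $101.98
Total deductions = $16.32 + $10.20 + $101.98 = $128.50
Net pay = $2039.56 − $128.50 = $1911.06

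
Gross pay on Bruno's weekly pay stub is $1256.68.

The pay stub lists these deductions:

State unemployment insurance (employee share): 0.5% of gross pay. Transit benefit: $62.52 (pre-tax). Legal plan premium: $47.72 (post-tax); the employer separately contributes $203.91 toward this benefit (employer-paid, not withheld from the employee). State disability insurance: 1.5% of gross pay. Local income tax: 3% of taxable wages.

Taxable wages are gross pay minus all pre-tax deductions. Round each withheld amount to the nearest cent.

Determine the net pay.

$1085.49

Transit benefit: $62.52
Taxable wages = $1256.68 − $62.52 = $1194.16
Local income tax: $1194.16 × 0.03 = $35.82
State disability insurance: $1256.68 × 0.015 = $18.85
State unemployment insurance (employee share): $1256.68 × 0.005 = $6.28
Legal plan premium: $47.72
(Employer's $203.91 toward legal plan premium is not withheld from the employee.)
Total deductions = $62.52 + $35.82 + $18.85 + $6.28 + $47.72 = $171.19
Net pay = $1256.68 − $171.19 = $1085.49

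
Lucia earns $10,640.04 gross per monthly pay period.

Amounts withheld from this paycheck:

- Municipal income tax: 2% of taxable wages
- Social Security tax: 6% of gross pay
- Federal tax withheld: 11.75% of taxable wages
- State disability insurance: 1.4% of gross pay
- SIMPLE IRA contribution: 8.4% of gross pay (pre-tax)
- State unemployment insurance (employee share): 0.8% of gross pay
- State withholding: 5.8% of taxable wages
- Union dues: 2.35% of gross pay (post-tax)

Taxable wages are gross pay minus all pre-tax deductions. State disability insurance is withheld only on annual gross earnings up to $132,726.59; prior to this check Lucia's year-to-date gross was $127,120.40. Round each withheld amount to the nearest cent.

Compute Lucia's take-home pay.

$6,788.83

SIMPLE IRA contribution: $10,640.04 × 0.084 = $893.76
Taxable wages = $10,640.04 − $893.76 = $9,746.28
Federal tax withheld: $9,746.28 × 0.1175 = $1,145.19
Municipal income tax: $9,746.28 × 0.02 = $194.93
State withholding: $9,746.28 × 0.058 = $565.28
State disability insurance: only $132,726.59 − $127,120.40 = $5,606.19 of this check is subject → $5,606.19 × 0.014 = $78.49
Social Security tax: $10,640.04 × 0.06 = $638.40
State unemployment insurance (employee share): $10,640.04 × 0.008 = $85.12
Union dues: $10,640.04 × 0.0235 = $250.04
Total deductions = $893.76 + $1,145.19 + $194.93 + $565.28 + $78.49 + $638.40 + $85.12 + $250.04 = $3,851.21
Net pay = $10,640.04 − $3,851.21 = $6,788.83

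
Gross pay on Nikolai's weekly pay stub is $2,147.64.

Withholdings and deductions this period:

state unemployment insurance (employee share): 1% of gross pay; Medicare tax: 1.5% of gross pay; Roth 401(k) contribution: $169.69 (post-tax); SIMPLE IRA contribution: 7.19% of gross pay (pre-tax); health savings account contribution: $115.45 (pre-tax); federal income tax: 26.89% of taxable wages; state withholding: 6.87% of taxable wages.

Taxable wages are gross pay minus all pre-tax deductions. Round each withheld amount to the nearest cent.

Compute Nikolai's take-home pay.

SIMPLE IRA contribution: $2,147.64 × 0.0719 = $154.42
Health savings account contribution: $115.45
Pre-tax total = $154.42 + $115.45 = $269.87
Taxable wages = $2,147.64 − $269.87 = $1,877.77
State withholding: $1,877.77 × 0.0687 = $129.00
Federal income tax: $1,877.77 × 0.2689 = $504.93
Medicare tax: $2,147.64 × 0.015 = $32.21
State unemployment insurance (employee share): $2,147.64 × 0.01 = $21.48
Roth 401(k) contribution: $169.69
Total deductions = $154.42 + $115.45 + $129.00 + $504.93 + $32.21 + $21.48 + $169.69 = $1,127.18
Net pay = $2,147.64 − $1,127.18 = $1,020.46

$1,020.46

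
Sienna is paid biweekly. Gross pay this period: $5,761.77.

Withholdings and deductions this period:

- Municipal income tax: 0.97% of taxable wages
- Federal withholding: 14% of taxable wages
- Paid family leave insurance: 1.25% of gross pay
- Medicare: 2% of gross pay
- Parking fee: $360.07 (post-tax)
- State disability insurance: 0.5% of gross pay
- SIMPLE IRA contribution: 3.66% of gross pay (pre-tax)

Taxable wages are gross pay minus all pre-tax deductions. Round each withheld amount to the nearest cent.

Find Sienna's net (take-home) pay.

SIMPLE IRA contribution: $5,761.77 × 0.0366 = $210.88
Taxable wages = $5,761.77 − $210.88 = $5,550.89
Municipal income tax: $5,550.89 × 0.0097 = $53.84
Federal withholding: $5,550.89 × 0.14 = $777.12
Paid family leave insurance: $5,761.77 × 0.0125 = $72.02
Medicare: $5,761.77 × 0.02 = $115.24
State disability insurance: $5,761.77 × 0.005 = $28.81
Parking fee: $360.07
Total deductions = $210.88 + $53.84 + $777.12 + $72.02 + $115.24 + $28.81 + $360.07 = $1,617.98
Net pay = $5,761.77 − $1,617.98 = $4,143.79

$4,143.79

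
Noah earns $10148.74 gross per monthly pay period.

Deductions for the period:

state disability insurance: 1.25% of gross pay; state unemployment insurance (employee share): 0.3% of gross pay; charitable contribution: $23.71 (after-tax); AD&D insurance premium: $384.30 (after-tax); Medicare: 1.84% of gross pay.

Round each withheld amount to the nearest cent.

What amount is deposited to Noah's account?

$9396.68

Medicare: $10148.74 × 0.0184 = $186.74
State disability insurance: $10148.74 × 0.0125 = $126.86
State unemployment insurance (employee share): $10148.74 × 0.003 = $30.45
AD&D insurance premium: $384.30
Charitable contribution: $23.71
Total deductions = $186.74 + $126.86 + $30.45 + $384.30 + $23.71 = $752.06
Net pay = $10148.74 − $752.06 = $9396.68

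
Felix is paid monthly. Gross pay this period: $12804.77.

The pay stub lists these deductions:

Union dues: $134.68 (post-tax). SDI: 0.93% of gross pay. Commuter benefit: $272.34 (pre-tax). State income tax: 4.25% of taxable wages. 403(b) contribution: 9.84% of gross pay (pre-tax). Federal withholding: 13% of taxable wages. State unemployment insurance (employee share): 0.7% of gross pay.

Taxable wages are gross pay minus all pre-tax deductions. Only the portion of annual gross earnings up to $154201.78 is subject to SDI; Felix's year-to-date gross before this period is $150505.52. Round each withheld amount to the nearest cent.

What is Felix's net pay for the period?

Commuter benefit: $272.34
403(b) contribution: $12804.77 × 0.0984 = $1259.99
Pre-tax total = $272.34 + $1259.99 = $1532.33
Taxable wages = $12804.77 − $1532.33 = $11272.44
State income tax: $11272.44 × 0.0425 = $479.08
Federal withholding: $11272.44 × 0.13 = $1465.42
State unemployment insurance (employee share): $12804.77 × 0.007 = $89.63
SDI: only $154201.78 − $150505.52 = $3696.26 of this check is subject → $3696.26 × 0.0093 = $34.38
Union dues: $134.68
Total deductions = $272.34 + $1259.99 + $479.08 + $1465.42 + $89.63 + $34.38 + $134.68 = $3735.52
Net pay = $12804.77 − $3735.52 = $9069.25

$9069.25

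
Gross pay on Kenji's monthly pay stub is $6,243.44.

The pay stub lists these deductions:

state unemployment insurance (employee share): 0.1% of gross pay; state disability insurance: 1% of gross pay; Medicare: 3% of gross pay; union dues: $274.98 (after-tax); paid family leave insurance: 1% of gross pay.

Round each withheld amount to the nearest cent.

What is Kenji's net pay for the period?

$5,650.06

Medicare: $6,243.44 × 0.03 = $187.30
State disability insurance: $6,243.44 × 0.01 = $62.43
Paid family leave insurance: $6,243.44 × 0.01 = $62.43
State unemployment insurance (employee share): $6,243.44 × 0.001 = $6.24
Union dues: $274.98
Total deductions = $187.30 + $62.43 + $62.43 + $6.24 + $274.98 = $593.38
Net pay = $6,243.44 − $593.38 = $5,650.06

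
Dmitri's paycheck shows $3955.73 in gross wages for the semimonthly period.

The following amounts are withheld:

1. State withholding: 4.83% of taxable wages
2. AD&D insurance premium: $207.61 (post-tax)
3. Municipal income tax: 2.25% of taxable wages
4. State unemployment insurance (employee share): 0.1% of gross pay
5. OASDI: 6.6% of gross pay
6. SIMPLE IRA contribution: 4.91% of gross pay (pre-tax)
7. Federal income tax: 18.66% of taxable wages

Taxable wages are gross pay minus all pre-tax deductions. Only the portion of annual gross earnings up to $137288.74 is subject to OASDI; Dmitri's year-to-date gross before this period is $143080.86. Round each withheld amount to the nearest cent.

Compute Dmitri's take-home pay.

$2581.72

SIMPLE IRA contribution: $3955.73 × 0.0491 = $194.23
Taxable wages = $3955.73 − $194.23 = $3761.50
Federal income tax: $3761.50 × 0.1866 = $701.90
Municipal income tax: $3761.50 × 0.0225 = $84.63
State withholding: $3761.50 × 0.0483 = $181.68
State unemployment insurance (employee share): $3955.73 × 0.001 = $3.96
OASDI: annual cap $137288.74 already reached (YTD $143080.86), so $0.00
AD&D insurance premium: $207.61
Total deductions = $194.23 + $701.90 + $84.63 + $181.68 + $3.96 + $0.00 + $207.61 = $1374.01
Net pay = $3955.73 − $1374.01 = $2581.72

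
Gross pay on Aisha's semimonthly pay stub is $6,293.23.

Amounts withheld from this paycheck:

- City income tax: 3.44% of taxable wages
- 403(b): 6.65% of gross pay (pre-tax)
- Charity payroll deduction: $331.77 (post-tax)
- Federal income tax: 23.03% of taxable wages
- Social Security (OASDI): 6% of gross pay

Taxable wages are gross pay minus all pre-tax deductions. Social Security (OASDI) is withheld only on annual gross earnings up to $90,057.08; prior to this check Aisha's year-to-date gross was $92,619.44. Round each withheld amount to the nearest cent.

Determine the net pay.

$3,987.92

403(b): $6,293.23 × 0.0665 = $418.50
Taxable wages = $6,293.23 − $418.50 = $5,874.73
Federal income tax: $5,874.73 × 0.2303 = $1,352.95
City income tax: $5,874.73 × 0.0344 = $202.09
Social Security (OASDI): annual cap $90,057.08 already reached (YTD $92,619.44), so $0.00
Charity payroll deduction: $331.77
Total deductions = $418.50 + $1,352.95 + $202.09 + $0.00 + $331.77 = $2,305.31
Net pay = $6,293.23 − $2,305.31 = $3,987.92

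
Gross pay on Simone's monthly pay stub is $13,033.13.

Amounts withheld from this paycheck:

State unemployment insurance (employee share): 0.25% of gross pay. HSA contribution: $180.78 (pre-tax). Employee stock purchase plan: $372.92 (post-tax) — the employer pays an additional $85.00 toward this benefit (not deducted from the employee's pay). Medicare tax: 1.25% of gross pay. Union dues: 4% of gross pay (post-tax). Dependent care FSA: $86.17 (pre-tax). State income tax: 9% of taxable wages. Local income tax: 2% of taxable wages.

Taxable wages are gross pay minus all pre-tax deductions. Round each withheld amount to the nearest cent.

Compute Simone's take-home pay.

$10,272.16

HSA contribution: $180.78
Dependent care FSA: $86.17
Pre-tax total = $180.78 + $86.17 = $266.95
Taxable wages = $13,033.13 − $266.95 = $12,766.18
Local income tax: $12,766.18 × 0.02 = $255.32
State income tax: $12,766.18 × 0.09 = $1,148.96
Medicare tax: $13,033.13 × 0.0125 = $162.91
State unemployment insurance (employee share): $13,033.13 × 0.0025 = $32.58
Employee stock purchase plan: $372.92
Union dues: $13,033.13 × 0.04 = $521.33
(Employer's $85.00 toward employee stock purchase plan is not withheld from the employee.)
Total deductions = $180.78 + $86.17 + $255.32 + $1,148.96 + $162.91 + $32.58 + $372.92 + $521.33 = $2,760.97
Net pay = $13,033.13 − $2,760.97 = $10,272.16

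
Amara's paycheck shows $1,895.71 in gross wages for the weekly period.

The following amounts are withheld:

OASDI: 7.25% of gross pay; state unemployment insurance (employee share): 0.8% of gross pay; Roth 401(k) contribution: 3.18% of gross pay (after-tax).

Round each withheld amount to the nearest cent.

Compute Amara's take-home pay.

State unemployment insurance (employee share): $1,895.71 × 0.008 = $15.17
OASDI: $1,895.71 × 0.0725 = $137.44
Roth 401(k) contribution: $1,895.71 × 0.0318 = $60.28
Total deductions = $15.17 + $137.44 + $60.28 = $212.89
Net pay = $1,895.71 − $212.89 = $1,682.82

$1,682.82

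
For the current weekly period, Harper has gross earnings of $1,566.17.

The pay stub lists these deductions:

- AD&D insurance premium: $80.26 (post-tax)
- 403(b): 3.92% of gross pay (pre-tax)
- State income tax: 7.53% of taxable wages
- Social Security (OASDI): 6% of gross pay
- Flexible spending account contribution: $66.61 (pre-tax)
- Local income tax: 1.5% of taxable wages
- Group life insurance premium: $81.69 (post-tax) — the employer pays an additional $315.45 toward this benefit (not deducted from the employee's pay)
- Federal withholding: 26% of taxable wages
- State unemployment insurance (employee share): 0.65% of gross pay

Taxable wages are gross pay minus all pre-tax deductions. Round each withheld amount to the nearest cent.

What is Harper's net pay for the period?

$668.29

403(b): $1,566.17 × 0.0392 = $61.39
Flexible spending account contribution: $66.61
Pre-tax total = $61.39 + $66.61 = $128.00
Taxable wages = $1,566.17 − $128.00 = $1,438.17
State income tax: $1,438.17 × 0.0753 = $108.29
Federal withholding: $1,438.17 × 0.26 = $373.92
Local income tax: $1,438.17 × 0.015 = $21.57
State unemployment insurance (employee share): $1,566.17 × 0.0065 = $10.18
Social Security (OASDI): $1,566.17 × 0.06 = $93.97
AD&D insurance premium: $80.26
Group life insurance premium: $81.69
(Employer's $315.45 toward group life insurance premium is not withheld from the employee.)
Total deductions = $61.39 + $66.61 + $108.29 + $373.92 + $21.57 + $10.18 + $93.97 + $80.26 + $81.69 = $897.88
Net pay = $1,566.17 − $897.88 = $668.29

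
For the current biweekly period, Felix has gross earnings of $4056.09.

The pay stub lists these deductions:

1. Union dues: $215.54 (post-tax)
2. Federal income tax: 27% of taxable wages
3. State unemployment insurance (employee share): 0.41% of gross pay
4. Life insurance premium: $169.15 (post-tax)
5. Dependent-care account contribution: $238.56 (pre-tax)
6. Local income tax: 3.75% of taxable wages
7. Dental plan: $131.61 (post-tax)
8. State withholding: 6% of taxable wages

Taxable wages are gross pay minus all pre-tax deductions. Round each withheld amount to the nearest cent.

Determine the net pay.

Dependent-care account contribution: $238.56
Taxable wages = $4056.09 − $238.56 = $3817.53
State withholding: $3817.53 × 0.06 = $229.05
Local income tax: $3817.53 × 0.0375 = $143.16
Federal income tax: $3817.53 × 0.27 = $1030.73
State unemployment insurance (employee share): $4056.09 × 0.0041 = $16.63
Dental plan: $131.61
Union dues: $215.54
Life insurance premium: $169.15
Total deductions = $238.56 + $229.05 + $143.16 + $1030.73 + $16.63 + $131.61 + $215.54 + $169.15 = $2174.43
Net pay = $4056.09 − $2174.43 = $1881.66

$1881.66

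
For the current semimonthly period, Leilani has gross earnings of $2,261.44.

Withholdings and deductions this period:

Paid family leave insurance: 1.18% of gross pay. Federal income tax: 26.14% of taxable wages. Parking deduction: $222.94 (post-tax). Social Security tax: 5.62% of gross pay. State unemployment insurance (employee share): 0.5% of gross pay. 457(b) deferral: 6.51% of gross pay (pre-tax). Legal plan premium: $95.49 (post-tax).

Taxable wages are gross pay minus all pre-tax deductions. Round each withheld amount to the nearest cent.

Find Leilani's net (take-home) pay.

$1,078.05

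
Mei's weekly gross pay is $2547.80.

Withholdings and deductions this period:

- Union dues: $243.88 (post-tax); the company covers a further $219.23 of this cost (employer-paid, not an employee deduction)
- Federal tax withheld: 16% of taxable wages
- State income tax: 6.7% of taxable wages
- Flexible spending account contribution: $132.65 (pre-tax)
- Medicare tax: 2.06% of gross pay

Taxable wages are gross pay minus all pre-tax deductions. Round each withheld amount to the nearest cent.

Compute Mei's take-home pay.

Flexible spending account contribution: $132.65
Taxable wages = $2547.80 − $132.65 = $2415.15
Federal tax withheld: $2415.15 × 0.16 = $386.42
State income tax: $2415.15 × 0.067 = $161.82
Medicare tax: $2547.80 × 0.0206 = $52.48
Union dues: $243.88
(Employer's $219.23 toward union dues is not withheld from the employee.)
Total deductions = $132.65 + $386.42 + $161.82 + $52.48 + $243.88 = $977.25
Net pay = $2547.80 − $977.25 = $1570.55

$1570.55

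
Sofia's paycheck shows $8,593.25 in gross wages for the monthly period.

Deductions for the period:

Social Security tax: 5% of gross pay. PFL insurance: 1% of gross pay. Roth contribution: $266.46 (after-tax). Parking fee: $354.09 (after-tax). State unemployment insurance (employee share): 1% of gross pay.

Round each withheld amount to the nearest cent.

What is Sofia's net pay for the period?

$7,371.18

State unemployment insurance (employee share): $8,593.25 × 0.01 = $85.93
Social Security tax: $8,593.25 × 0.05 = $429.66
PFL insurance: $8,593.25 × 0.01 = $85.93
Parking fee: $354.09
Roth contribution: $266.46
Total deductions = $85.93 + $429.66 + $85.93 + $354.09 + $266.46 = $1,222.07
Net pay = $8,593.25 − $1,222.07 = $7,371.18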